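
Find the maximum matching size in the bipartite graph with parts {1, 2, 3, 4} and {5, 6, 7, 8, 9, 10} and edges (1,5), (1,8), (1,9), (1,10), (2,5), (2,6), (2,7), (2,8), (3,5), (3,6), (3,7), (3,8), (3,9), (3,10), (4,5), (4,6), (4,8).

Step 1: List the neighbors of each left vertex:
  1: 5, 8, 9, 10
  2: 5, 6, 7, 8
  3: 5, 6, 7, 8, 9, 10
  4: 5, 6, 8

Step 2: Greedily match left vertices, then look for augmenting paths:
  Match 1 -- 5
  Match 2 -- 6
  Match 3 -- 7
  Match 4 -- 8
  No augmenting path remains.

Step 3: Verify this is maximum:
  Matching size 4 = min(|L|, |R|) = min(4, 6), which is an upper bound, so this matching is maximum.

Maximum matching: {(1,5), (2,6), (3,7), (4,8)}
Size: 4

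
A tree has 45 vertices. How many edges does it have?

A tree on n vertices always has exactly n - 1 edges.
For n = 45: edges = 45 - 1 = 44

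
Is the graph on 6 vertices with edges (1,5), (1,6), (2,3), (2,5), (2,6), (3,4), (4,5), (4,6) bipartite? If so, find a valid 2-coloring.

Step 1: Attempt 2-coloring using BFS:
  Start at vertex 1, assign color 0
  Color vertex 5 with color 1 (neighbor of 1)
  Color vertex 6 with color 1 (neighbor of 1)
  Color vertex 2 with color 0 (neighbor of 5)
  Color vertex 4 with color 0 (neighbor of 5)
  Color vertex 3 with color 1 (neighbor of 2)

Step 2: 2-coloring succeeded. No conflicts found.
  Set A (color 0): {1, 2, 4}
  Set B (color 1): {3, 5, 6}

The graph is bipartite with partition {1, 2, 4}, {3, 5, 6}.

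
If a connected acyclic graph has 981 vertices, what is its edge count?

A tree on n vertices always has exactly n - 1 edges.
For n = 981: edges = 981 - 1 = 980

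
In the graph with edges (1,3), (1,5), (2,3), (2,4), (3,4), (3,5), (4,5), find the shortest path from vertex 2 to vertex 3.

Step 1: Build adjacency list:
  1: 3, 5
  2: 3, 4
  3: 1, 2, 4, 5
  4: 2, 3, 5
  5: 1, 3, 4

Step 2: BFS from vertex 2 to find shortest path to 3:
  vertex 3 reached at distance 1

Step 3: Shortest path: 2 -> 3
Path length: 1 edge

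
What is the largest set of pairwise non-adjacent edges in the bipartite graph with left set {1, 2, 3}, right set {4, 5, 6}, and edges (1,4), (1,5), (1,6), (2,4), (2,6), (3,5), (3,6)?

Step 1: List the neighbors of each left vertex:
  1: 4, 5, 6
  2: 4, 6
  3: 5, 6

Step 2: Greedily match left vertices, then look for augmenting paths:
  Match 1 -- 4
  Match 2 -- 6
  Match 3 -- 5
  No augmenting path remains.

Step 3: Verify this is maximum:
  Matching size 3 = min(|L|, |R|) = min(3, 3), which is an upper bound, so this matching is maximum.

Maximum matching: {(1,4), (2,6), (3,5)}
Size: 3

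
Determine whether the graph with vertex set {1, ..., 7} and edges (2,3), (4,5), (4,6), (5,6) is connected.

Step 1: Build adjacency list from edges:
  1: (none)
  2: 3
  3: 2
  4: 5, 6
  5: 4, 6
  6: 4, 5
  7: (none)

Step 2: Run BFS/DFS from vertex 1:
  Visited: {1}
  Reached 1 of 7 vertices

Step 3: Only 1 of 7 vertices reached. Graph is disconnected.
Connected components: {1}, {2, 3}, {4, 5, 6}, {7}
Answer: No, the graph is not connected (4 components).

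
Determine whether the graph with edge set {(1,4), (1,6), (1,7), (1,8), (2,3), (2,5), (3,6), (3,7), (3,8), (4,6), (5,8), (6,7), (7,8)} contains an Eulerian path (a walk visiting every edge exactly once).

Step 1: Find the degree of each vertex:
  deg(1) = 4
  deg(2) = 2
  deg(3) = 4
  deg(4) = 2
  deg(5) = 2
  deg(6) = 4
  deg(7) = 4
  deg(8) = 4

Step 2: Count vertices with odd degree:
  All vertices have even degree (0 odd-degree vertices)

Step 3: Apply Euler's theorem:
  - Eulerian circuit exists iff graph is connected and all vertices have even degree
  - Eulerian path exists iff graph is connected and has 0 or 2 odd-degree vertices

Graph is connected with 0 odd-degree vertices.
Both Eulerian circuit and Eulerian path exist.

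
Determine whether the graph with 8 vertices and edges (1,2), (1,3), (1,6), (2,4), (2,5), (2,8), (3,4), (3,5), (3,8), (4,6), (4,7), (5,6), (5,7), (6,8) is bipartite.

Step 1: Attempt 2-coloring using BFS:
  Start at vertex 1, assign color 0
  Color vertex 2 with color 1 (neighbor of 1)
  Color vertex 3 with color 1 (neighbor of 1)
  Color vertex 6 with color 1 (neighbor of 1)
  Color vertex 4 with color 0 (neighbor of 2)
  Color vertex 5 with color 0 (neighbor of 2)
  Color vertex 8 with color 0 (neighbor of 2)
  Color vertex 7 with color 1 (neighbor of 4)

Step 2: 2-coloring succeeded. No conflicts found.
  Set A (color 0): {1, 4, 5, 8}
  Set B (color 1): {2, 3, 6, 7}

The graph is bipartite with partition {1, 4, 5, 8}, {2, 3, 6, 7}.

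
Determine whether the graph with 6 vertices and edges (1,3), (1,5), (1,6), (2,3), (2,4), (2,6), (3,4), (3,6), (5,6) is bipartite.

Step 1: Attempt 2-coloring using BFS:
  Start at vertex 1, assign color 0
  Color vertex 3 with color 1 (neighbor of 1)
  Color vertex 5 with color 1 (neighbor of 1)
  Color vertex 6 with color 1 (neighbor of 1)
  Color vertex 2 with color 0 (neighbor of 3)
  Color vertex 4 with color 0 (neighbor of 3)

Step 2: Conflict found! Vertices 3 and 6 are adjacent but have the same color.
This means the graph contains an odd cycle.

The graph is NOT bipartite.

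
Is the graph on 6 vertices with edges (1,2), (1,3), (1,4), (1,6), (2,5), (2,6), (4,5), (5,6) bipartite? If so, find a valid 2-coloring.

Step 1: Attempt 2-coloring using BFS:
  Start at vertex 1, assign color 0
  Color vertex 2 with color 1 (neighbor of 1)
  Color vertex 3 with color 1 (neighbor of 1)
  Color vertex 4 with color 1 (neighbor of 1)
  Color vertex 6 with color 1 (neighbor of 1)
  Color vertex 5 with color 0 (neighbor of 2)

Step 2: Conflict found! Vertices 2 and 6 are adjacent but have the same color.
This means the graph contains an odd cycle.

The graph is NOT bipartite.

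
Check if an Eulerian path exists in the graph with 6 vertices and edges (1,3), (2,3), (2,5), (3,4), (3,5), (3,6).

Step 1: Find the degree of each vertex:
  deg(1) = 1
  deg(2) = 2
  deg(3) = 5
  deg(4) = 1
  deg(5) = 2
  deg(6) = 1

Step 2: Count vertices with odd degree:
  Odd-degree vertices: 1, 3, 4, 6 (4 total)

Step 3: Apply Euler's theorem:
  - Eulerian circuit exists iff graph is connected and all vertices have even degree
  - Eulerian path exists iff graph is connected and has 0 or 2 odd-degree vertices

Graph has 4 odd-degree vertices (need 0 or 2).
Neither Eulerian path nor Eulerian circuit exists.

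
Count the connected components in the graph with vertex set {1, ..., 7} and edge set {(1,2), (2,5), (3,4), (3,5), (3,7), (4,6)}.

Step 1: Build adjacency list from edges:
  1: 2
  2: 1, 5
  3: 4, 5, 7
  4: 3, 6
  5: 2, 3
  6: 4
  7: 3

Step 2: Run BFS/DFS from vertex 1:
  Visited: {1, 2, 5, 3, 4, 7, 6}
  Reached 7 of 7 vertices

Step 3: All 7 vertices reached from vertex 1, so the graph is connected.
Number of connected components: 1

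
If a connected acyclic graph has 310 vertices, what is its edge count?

A tree on n vertices always has exactly n - 1 edges.
For n = 310: edges = 310 - 1 = 309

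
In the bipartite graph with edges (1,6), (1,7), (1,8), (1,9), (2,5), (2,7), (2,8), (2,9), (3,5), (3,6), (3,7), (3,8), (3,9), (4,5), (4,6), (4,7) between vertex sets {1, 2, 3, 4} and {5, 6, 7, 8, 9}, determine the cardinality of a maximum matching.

Step 1: List the neighbors of each left vertex:
  1: 6, 7, 8, 9
  2: 5, 7, 8, 9
  3: 5, 6, 7, 8, 9
  4: 5, 6, 7

Step 2: Greedily match left vertices, then look for augmenting paths:
  Match 1 -- 6
  Match 2 -- 8
  Match 3 -- 7
  Match 4 -- 5
  No augmenting path remains.

Step 3: Verify this is maximum:
  Matching size 4 = min(|L|, |R|) = min(4, 5), which is an upper bound, so this matching is maximum.

Maximum matching: {(1,6), (2,8), (3,7), (4,5)}
Size: 4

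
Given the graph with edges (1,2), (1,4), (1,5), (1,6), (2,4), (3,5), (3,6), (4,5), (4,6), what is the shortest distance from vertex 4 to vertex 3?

Step 1: Build adjacency list:
  1: 2, 4, 5, 6
  2: 1, 4
  3: 5, 6
  4: 1, 2, 5, 6
  5: 1, 3, 4
  6: 1, 3, 4

Step 2: BFS from vertex 4 to find shortest path to 3:
  vertex 1 reached at distance 1
  vertex 2 reached at distance 1
  vertex 5 reached at distance 1
  vertex 6 reached at distance 1
  vertex 3 reached at distance 2

Step 3: Shortest path: 4 -> 6 -> 3
Path length: 2 edges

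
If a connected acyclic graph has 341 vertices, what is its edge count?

A tree on n vertices always has exactly n - 1 edges.
For n = 341: edges = 341 - 1 = 340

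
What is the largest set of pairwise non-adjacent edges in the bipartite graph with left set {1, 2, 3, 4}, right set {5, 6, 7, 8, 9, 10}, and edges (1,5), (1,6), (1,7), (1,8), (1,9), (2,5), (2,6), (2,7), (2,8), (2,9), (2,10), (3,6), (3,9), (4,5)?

Step 1: List the neighbors of each left vertex:
  1: 5, 6, 7, 8, 9
  2: 5, 6, 7, 8, 9, 10
  3: 6, 9
  4: 5

Step 2: Greedily match left vertices, then look for augmenting paths:
  Match 1 -- 7
  Match 2 -- 6
  Match 3 -- 9
  Match 4 -- 5
  No augmenting path remains.

Step 3: Verify this is maximum:
  Matching size 4 = min(|L|, |R|) = min(4, 6), which is an upper bound, so this matching is maximum.

Maximum matching: {(1,7), (2,6), (3,9), (4,5)}
Size: 4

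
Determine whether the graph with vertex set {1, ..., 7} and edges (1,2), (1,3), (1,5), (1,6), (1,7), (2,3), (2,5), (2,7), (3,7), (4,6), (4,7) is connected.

Step 1: Build adjacency list from edges:
  1: 2, 3, 5, 6, 7
  2: 1, 3, 5, 7
  3: 1, 2, 7
  4: 6, 7
  5: 1, 2
  6: 1, 4
  7: 1, 2, 3, 4

Step 2: Run BFS/DFS from vertex 1:
  Visited: {1, 2, 3, 5, 6, 7, 4}
  Reached 7 of 7 vertices

Step 3: All 7 vertices reached from vertex 1, so the graph is connected.
Answer: Yes, the graph is connected.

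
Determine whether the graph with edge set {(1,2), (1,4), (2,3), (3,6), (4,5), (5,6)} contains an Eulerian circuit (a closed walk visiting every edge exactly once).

Step 1: Find the degree of each vertex:
  deg(1) = 2
  deg(2) = 2
  deg(3) = 2
  deg(4) = 2
  deg(5) = 2
  deg(6) = 2

Step 2: Count vertices with odd degree:
  All vertices have even degree (0 odd-degree vertices)

Step 3: Apply Euler's theorem:
  - Eulerian circuit exists iff graph is connected and all vertices have even degree
  - Eulerian path exists iff graph is connected and has 0 or 2 odd-degree vertices

Graph is connected with 0 odd-degree vertices.
Both Eulerian circuit and Eulerian path exist.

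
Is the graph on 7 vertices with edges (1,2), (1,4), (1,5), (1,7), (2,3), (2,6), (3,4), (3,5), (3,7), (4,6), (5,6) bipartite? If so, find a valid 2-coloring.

Step 1: Attempt 2-coloring using BFS:
  Start at vertex 1, assign color 0
  Color vertex 2 with color 1 (neighbor of 1)
  Color vertex 4 with color 1 (neighbor of 1)
  Color vertex 5 with color 1 (neighbor of 1)
  Color vertex 7 with color 1 (neighbor of 1)
  Color vertex 3 with color 0 (neighbor of 2)
  Color vertex 6 with color 0 (neighbor of 2)

Step 2: 2-coloring succeeded. No conflicts found.
  Set A (color 0): {1, 3, 6}
  Set B (color 1): {2, 4, 5, 7}

The graph is bipartite with partition {1, 3, 6}, {2, 4, 5, 7}.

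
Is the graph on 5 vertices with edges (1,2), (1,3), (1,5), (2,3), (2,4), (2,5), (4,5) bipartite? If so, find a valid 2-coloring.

Step 1: Attempt 2-coloring using BFS:
  Start at vertex 1, assign color 0
  Color vertex 2 with color 1 (neighbor of 1)
  Color vertex 3 with color 1 (neighbor of 1)
  Color vertex 5 with color 1 (neighbor of 1)

Step 2: Conflict found! Vertices 2 and 3 are adjacent but have the same color.
This means the graph contains an odd cycle.

The graph is NOT bipartite.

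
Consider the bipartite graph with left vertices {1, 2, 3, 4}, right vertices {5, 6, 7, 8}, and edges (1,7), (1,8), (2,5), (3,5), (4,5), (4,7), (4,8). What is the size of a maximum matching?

Step 1: List the neighbors of each left vertex:
  1: 7, 8
  2: 5
  3: 5
  4: 5, 7, 8

Step 2: Greedily match left vertices, then look for augmenting paths:
  Match 1 -- 7
  Match 2 -- 5
  Match 4 -- 8
  No augmenting path remains.

Step 3: Verify this is maximum:
  Matching has size 3. The vertex set {1, 4, 5} covers every edge and has size 3; any matching has at most one edge per cover vertex, so 3 is maximum (König's theorem).

Maximum matching: {(1,7), (2,5), (4,8)}
Size: 3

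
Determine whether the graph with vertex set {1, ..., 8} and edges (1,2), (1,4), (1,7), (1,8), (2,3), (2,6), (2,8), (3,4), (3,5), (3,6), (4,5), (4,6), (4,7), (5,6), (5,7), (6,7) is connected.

Step 1: Build adjacency list from edges:
  1: 2, 4, 7, 8
  2: 1, 3, 6, 8
  3: 2, 4, 5, 6
  4: 1, 3, 5, 6, 7
  5: 3, 4, 6, 7
  6: 2, 3, 4, 5, 7
  7: 1, 4, 5, 6
  8: 1, 2

Step 2: Run BFS/DFS from vertex 1:
  Visited: {1, 2, 4, 7, 8, 3, 6, 5}
  Reached 8 of 8 vertices

Step 3: All 8 vertices reached from vertex 1, so the graph is connected.
Answer: Yes, the graph is connected.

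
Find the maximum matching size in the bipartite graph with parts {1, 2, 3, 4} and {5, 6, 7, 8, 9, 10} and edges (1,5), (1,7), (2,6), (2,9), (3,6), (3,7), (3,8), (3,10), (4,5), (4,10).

Step 1: List the neighbors of each left vertex:
  1: 5, 7
  2: 6, 9
  3: 6, 7, 8, 10
  4: 5, 10

Step 2: Greedily match left vertices, then look for augmenting paths:
  Match 1 -- 5
  Match 2 -- 6
  Match 3 -- 7
  Match 4 -- 10
  No augmenting path remains.

Step 3: Verify this is maximum:
  Matching size 4 = min(|L|, |R|) = min(4, 6), which is an upper bound, so this matching is maximum.

Maximum matching: {(1,5), (2,6), (3,7), (4,10)}
Size: 4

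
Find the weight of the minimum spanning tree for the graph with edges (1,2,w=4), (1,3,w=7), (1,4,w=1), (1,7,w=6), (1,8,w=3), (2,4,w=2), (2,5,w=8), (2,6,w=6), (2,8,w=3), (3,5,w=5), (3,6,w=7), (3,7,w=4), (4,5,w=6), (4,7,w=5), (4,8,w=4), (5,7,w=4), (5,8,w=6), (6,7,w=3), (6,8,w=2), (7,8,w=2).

Apply Kruskal's algorithm (sort edges by weight, add if no cycle):

Sorted edges by weight:
  (1,4) w=1
  (2,4) w=2
  (6,8) w=2
  (7,8) w=2
  (1,8) w=3
  (2,8) w=3
  (6,7) w=3
  (1,2) w=4
  (3,7) w=4
  (4,8) w=4
  (5,7) w=4
  (3,5) w=5
  (4,7) w=5
  (1,7) w=6
  (2,6) w=6
  (4,5) w=6
  (5,8) w=6
  (1,3) w=7
  (3,6) w=7
  (2,5) w=8

Add edge (1,4) w=1 -- no cycle. Running total: 1
Add edge (2,4) w=2 -- no cycle. Running total: 3
Add edge (6,8) w=2 -- no cycle. Running total: 5
Add edge (7,8) w=2 -- no cycle. Running total: 7
Add edge (1,8) w=3 -- no cycle. Running total: 10
Skip edge (2,8) w=3 -- would create cycle
Skip edge (6,7) w=3 -- would create cycle
Skip edge (1,2) w=4 -- would create cycle
Add edge (3,7) w=4 -- no cycle. Running total: 14
Skip edge (4,8) w=4 -- would create cycle
Add edge (5,7) w=4 -- no cycle. Running total: 18

MST edges: (1,4,w=1), (2,4,w=2), (6,8,w=2), (7,8,w=2), (1,8,w=3), (3,7,w=4), (5,7,w=4)
Total MST weight: 1 + 2 + 2 + 2 + 3 + 4 + 4 = 18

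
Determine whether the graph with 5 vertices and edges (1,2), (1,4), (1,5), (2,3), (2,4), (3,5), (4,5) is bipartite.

Step 1: Attempt 2-coloring using BFS:
  Start at vertex 1, assign color 0
  Color vertex 2 with color 1 (neighbor of 1)
  Color vertex 4 with color 1 (neighbor of 1)
  Color vertex 5 with color 1 (neighbor of 1)
  Color vertex 3 with color 0 (neighbor of 2)

Step 2: Conflict found! Vertices 2 and 4 are adjacent but have the same color.
This means the graph contains an odd cycle.

The graph is NOT bipartite.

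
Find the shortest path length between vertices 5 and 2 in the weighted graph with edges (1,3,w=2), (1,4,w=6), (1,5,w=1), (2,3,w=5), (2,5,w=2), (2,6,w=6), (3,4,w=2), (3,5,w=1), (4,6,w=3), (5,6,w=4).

Step 1: Build adjacency list with weights:
  1: 3(w=2), 4(w=6), 5(w=1)
  2: 3(w=5), 5(w=2), 6(w=6)
  3: 1(w=2), 2(w=5), 4(w=2), 5(w=1)
  4: 1(w=6), 3(w=2), 6(w=3)
  5: 1(w=1), 2(w=2), 3(w=1), 6(w=4)
  6: 2(w=6), 4(w=3), 5(w=4)

Step 2: Apply Dijkstra's algorithm from vertex 5:
  Visit vertex 5 (distance=0)
    Update dist[1] = 1
    Update dist[2] = 2
    Update dist[3] = 1
    Update dist[6] = 4
  Visit vertex 1 (distance=1)
    Update dist[4] = 7
  Visit vertex 3 (distance=1)
    Update dist[4] = 3
  Visit vertex 2 (distance=2)

Step 3: Shortest path: 5 -> 2
Total weight: 2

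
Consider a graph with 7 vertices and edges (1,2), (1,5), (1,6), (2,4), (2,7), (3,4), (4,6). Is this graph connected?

Step 1: Build adjacency list from edges:
  1: 2, 5, 6
  2: 1, 4, 7
  3: 4
  4: 2, 3, 6
  5: 1
  6: 1, 4
  7: 2

Step 2: Run BFS/DFS from vertex 1:
  Visited: {1, 2, 5, 6, 4, 7, 3}
  Reached 7 of 7 vertices

Step 3: All 7 vertices reached from vertex 1, so the graph is connected.
Answer: Yes, the graph is connected.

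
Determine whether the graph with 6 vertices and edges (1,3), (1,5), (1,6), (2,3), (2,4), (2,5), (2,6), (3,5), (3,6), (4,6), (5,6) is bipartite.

Step 1: Attempt 2-coloring using BFS:
  Start at vertex 1, assign color 0
  Color vertex 3 with color 1 (neighbor of 1)
  Color vertex 5 with color 1 (neighbor of 1)
  Color vertex 6 with color 1 (neighbor of 1)
  Color vertex 2 with color 0 (neighbor of 3)

Step 2: Conflict found! Vertices 3 and 5 are adjacent but have the same color.
This means the graph contains an odd cycle.

The graph is NOT bipartite.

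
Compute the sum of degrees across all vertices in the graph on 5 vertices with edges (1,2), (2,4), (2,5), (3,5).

Step 1: Count edges incident to each vertex:
  deg(1) = 1 (neighbors: 2)
  deg(2) = 3 (neighbors: 1, 4, 5)
  deg(3) = 1 (neighbors: 5)
  deg(4) = 1 (neighbors: 2)
  deg(5) = 2 (neighbors: 2, 3)

Step 2: Sum all degrees:
  1 + 3 + 1 + 1 + 2 = 8

Verification: sum of degrees = 2 * |E| = 2 * 4 = 8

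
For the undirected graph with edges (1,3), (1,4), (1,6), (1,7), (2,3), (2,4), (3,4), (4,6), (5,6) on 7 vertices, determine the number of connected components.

Step 1: Build adjacency list from edges:
  1: 3, 4, 6, 7
  2: 3, 4
  3: 1, 2, 4
  4: 1, 2, 3, 6
  5: 6
  6: 1, 4, 5
  7: 1

Step 2: Run BFS/DFS from vertex 1:
  Visited: {1, 3, 4, 6, 7, 2, 5}
  Reached 7 of 7 vertices

Step 3: All 7 vertices reached from vertex 1, so the graph is connected.
Number of connected components: 1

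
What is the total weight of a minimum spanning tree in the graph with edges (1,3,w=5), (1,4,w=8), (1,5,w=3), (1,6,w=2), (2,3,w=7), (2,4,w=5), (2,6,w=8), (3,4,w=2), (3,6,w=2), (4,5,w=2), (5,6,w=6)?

Apply Kruskal's algorithm (sort edges by weight, add if no cycle):

Sorted edges by weight:
  (1,6) w=2
  (3,4) w=2
  (3,6) w=2
  (4,5) w=2
  (1,5) w=3
  (1,3) w=5
  (2,4) w=5
  (5,6) w=6
  (2,3) w=7
  (1,4) w=8
  (2,6) w=8

Add edge (1,6) w=2 -- no cycle. Running total: 2
Add edge (3,4) w=2 -- no cycle. Running total: 4
Add edge (3,6) w=2 -- no cycle. Running total: 6
Add edge (4,5) w=2 -- no cycle. Running total: 8
Skip edge (1,5) w=3 -- would create cycle
Skip edge (1,3) w=5 -- would create cycle
Add edge (2,4) w=5 -- no cycle. Running total: 13

MST edges: (1,6,w=2), (3,4,w=2), (3,6,w=2), (4,5,w=2), (2,4,w=5)
Total MST weight: 2 + 2 + 2 + 2 + 5 = 13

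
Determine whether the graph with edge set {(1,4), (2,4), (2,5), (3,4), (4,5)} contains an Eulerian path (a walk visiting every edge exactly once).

Step 1: Find the degree of each vertex:
  deg(1) = 1
  deg(2) = 2
  deg(3) = 1
  deg(4) = 4
  deg(5) = 2

Step 2: Count vertices with odd degree:
  Odd-degree vertices: 1, 3 (2 total)

Step 3: Apply Euler's theorem:
  - Eulerian circuit exists iff graph is connected and all vertices have even degree
  - Eulerian path exists iff graph is connected and has 0 or 2 odd-degree vertices

Graph is connected with exactly 2 odd-degree vertices (1, 3).
Eulerian path exists (starting and ending at the odd-degree vertices), but no Eulerian circuit.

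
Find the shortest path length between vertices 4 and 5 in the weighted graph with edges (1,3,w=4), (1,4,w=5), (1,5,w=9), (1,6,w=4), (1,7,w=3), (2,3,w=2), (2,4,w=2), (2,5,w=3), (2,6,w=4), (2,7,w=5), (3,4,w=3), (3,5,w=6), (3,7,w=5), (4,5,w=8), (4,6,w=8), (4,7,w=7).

Step 1: Build adjacency list with weights:
  1: 3(w=4), 4(w=5), 5(w=9), 6(w=4), 7(w=3)
  2: 3(w=2), 4(w=2), 5(w=3), 6(w=4), 7(w=5)
  3: 1(w=4), 2(w=2), 4(w=3), 5(w=6), 7(w=5)
  4: 1(w=5), 2(w=2), 3(w=3), 5(w=8), 6(w=8), 7(w=7)
  5: 1(w=9), 2(w=3), 3(w=6), 4(w=8)
  6: 1(w=4), 2(w=4), 4(w=8)
  7: 1(w=3), 2(w=5), 3(w=5), 4(w=7)

Step 2: Apply Dijkstra's algorithm from vertex 4:
  Visit vertex 4 (distance=0)
    Update dist[1] = 5
    Update dist[2] = 2
    Update dist[3] = 3
    Update dist[5] = 8
    Update dist[6] = 8
    Update dist[7] = 7
  Visit vertex 2 (distance=2)
    Update dist[5] = 5
    Update dist[6] = 6
  Visit vertex 3 (distance=3)
  Visit vertex 1 (distance=5)
  Visit vertex 5 (distance=5)

Step 3: Shortest path: 4 -> 2 -> 5
Total weight: 2 + 3 = 5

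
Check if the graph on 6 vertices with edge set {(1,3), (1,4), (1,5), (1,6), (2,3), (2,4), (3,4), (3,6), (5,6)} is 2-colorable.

Step 1: Attempt 2-coloring using BFS:
  Start at vertex 1, assign color 0
  Color vertex 3 with color 1 (neighbor of 1)
  Color vertex 4 with color 1 (neighbor of 1)
  Color vertex 5 with color 1 (neighbor of 1)
  Color vertex 6 with color 1 (neighbor of 1)
  Color vertex 2 with color 0 (neighbor of 3)

Step 2: Conflict found! Vertices 3 and 4 are adjacent but have the same color.
This means the graph contains an odd cycle.

The graph is NOT bipartite.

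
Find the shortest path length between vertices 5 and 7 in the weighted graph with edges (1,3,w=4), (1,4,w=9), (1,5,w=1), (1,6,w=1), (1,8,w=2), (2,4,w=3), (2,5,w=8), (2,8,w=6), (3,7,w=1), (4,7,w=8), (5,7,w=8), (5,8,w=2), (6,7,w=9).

Step 1: Build adjacency list with weights:
  1: 3(w=4), 4(w=9), 5(w=1), 6(w=1), 8(w=2)
  2: 4(w=3), 5(w=8), 8(w=6)
  3: 1(w=4), 7(w=1)
  4: 1(w=9), 2(w=3), 7(w=8)
  5: 1(w=1), 2(w=8), 7(w=8), 8(w=2)
  6: 1(w=1), 7(w=9)
  7: 3(w=1), 4(w=8), 5(w=8), 6(w=9)
  8: 1(w=2), 2(w=6), 5(w=2)

Step 2: Apply Dijkstra's algorithm from vertex 5:
  Visit vertex 5 (distance=0)
    Update dist[1] = 1
    Update dist[2] = 8
    Update dist[7] = 8
    Update dist[8] = 2
  Visit vertex 1 (distance=1)
    Update dist[3] = 5
    Update dist[4] = 10
    Update dist[6] = 2
  Visit vertex 6 (distance=2)
  Visit vertex 8 (distance=2)
  Visit vertex 3 (distance=5)
    Update dist[7] = 6
  Visit vertex 7 (distance=6)

Step 3: Shortest path: 5 -> 1 -> 3 -> 7
Total weight: 1 + 4 + 1 = 6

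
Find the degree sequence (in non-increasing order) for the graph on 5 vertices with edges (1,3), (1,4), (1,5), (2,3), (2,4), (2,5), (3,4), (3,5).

Step 1: Count edges incident to each vertex:
  deg(1) = 3 (neighbors: 3, 4, 5)
  deg(2) = 3 (neighbors: 3, 4, 5)
  deg(3) = 4 (neighbors: 1, 2, 4, 5)
  deg(4) = 3 (neighbors: 1, 2, 3)
  deg(5) = 3 (neighbors: 1, 2, 3)

Step 2: Sort degrees in non-increasing order:
  Degrees: [3, 3, 4, 3, 3] -> sorted: [4, 3, 3, 3, 3]

Degree sequence: [4, 3, 3, 3, 3]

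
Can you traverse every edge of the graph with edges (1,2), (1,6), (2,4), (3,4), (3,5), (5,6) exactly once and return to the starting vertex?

Step 1: Find the degree of each vertex:
  deg(1) = 2
  deg(2) = 2
  deg(3) = 2
  deg(4) = 2
  deg(5) = 2
  deg(6) = 2

Step 2: Count vertices with odd degree:
  All vertices have even degree (0 odd-degree vertices)

Step 3: Apply Euler's theorem:
  - Eulerian circuit exists iff graph is connected and all vertices have even degree
  - Eulerian path exists iff graph is connected and has 0 or 2 odd-degree vertices

Graph is connected with 0 odd-degree vertices.
Both Eulerian circuit and Eulerian path exist.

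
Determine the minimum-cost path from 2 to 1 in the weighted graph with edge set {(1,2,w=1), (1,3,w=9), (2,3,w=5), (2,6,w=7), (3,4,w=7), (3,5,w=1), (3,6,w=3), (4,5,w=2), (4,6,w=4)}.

Step 1: Build adjacency list with weights:
  1: 2(w=1), 3(w=9)
  2: 1(w=1), 3(w=5), 6(w=7)
  3: 1(w=9), 2(w=5), 4(w=7), 5(w=1), 6(w=3)
  4: 3(w=7), 5(w=2), 6(w=4)
  5: 3(w=1), 4(w=2)
  6: 2(w=7), 3(w=3), 4(w=4)

Step 2: Apply Dijkstra's algorithm from vertex 2:
  Visit vertex 2 (distance=0)
    Update dist[1] = 1
    Update dist[3] = 5
    Update dist[6] = 7
  Visit vertex 1 (distance=1)

Step 3: Shortest path: 2 -> 1
Total weight: 1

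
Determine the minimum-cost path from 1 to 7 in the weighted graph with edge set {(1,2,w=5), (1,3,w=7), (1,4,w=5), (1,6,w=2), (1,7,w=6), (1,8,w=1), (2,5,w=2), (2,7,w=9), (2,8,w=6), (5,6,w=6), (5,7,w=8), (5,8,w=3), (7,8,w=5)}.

Step 1: Build adjacency list with weights:
  1: 2(w=5), 3(w=7), 4(w=5), 6(w=2), 7(w=6), 8(w=1)
  2: 1(w=5), 5(w=2), 7(w=9), 8(w=6)
  3: 1(w=7)
  4: 1(w=5)
  5: 2(w=2), 6(w=6), 7(w=8), 8(w=3)
  6: 1(w=2), 5(w=6)
  7: 1(w=6), 2(w=9), 5(w=8), 8(w=5)
  8: 1(w=1), 2(w=6), 5(w=3), 7(w=5)

Step 2: Apply Dijkstra's algorithm from vertex 1:
  Visit vertex 1 (distance=0)
    Update dist[2] = 5
    Update dist[3] = 7
    Update dist[4] = 5
    Update dist[6] = 2
    Update dist[7] = 6
    Update dist[8] = 1
  Visit vertex 8 (distance=1)
    Update dist[5] = 4
  Visit vertex 6 (distance=2)
  Visit vertex 5 (distance=4)
  Visit vertex 2 (distance=5)
  Visit vertex 4 (distance=5)
  Visit vertex 7 (distance=6)

Step 3: Shortest path: 1 -> 7
Total weight: 6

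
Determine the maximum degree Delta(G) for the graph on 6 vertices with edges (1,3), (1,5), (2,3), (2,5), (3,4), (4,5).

Step 1: Count edges incident to each vertex:
  deg(1) = 2 (neighbors: 3, 5)
  deg(2) = 2 (neighbors: 3, 5)
  deg(3) = 3 (neighbors: 1, 2, 4)
  deg(4) = 2 (neighbors: 3, 5)
  deg(5) = 3 (neighbors: 1, 2, 4)
  deg(6) = 0 (neighbors: none)

Step 2: Find maximum:
  max(2, 2, 3, 2, 3, 0) = 3 (vertex 3)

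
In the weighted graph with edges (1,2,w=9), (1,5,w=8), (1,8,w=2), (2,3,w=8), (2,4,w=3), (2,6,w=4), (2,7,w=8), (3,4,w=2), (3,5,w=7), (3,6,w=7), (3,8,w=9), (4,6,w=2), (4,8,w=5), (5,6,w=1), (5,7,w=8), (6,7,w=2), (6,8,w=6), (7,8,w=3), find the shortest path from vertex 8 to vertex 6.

Step 1: Build adjacency list with weights:
  1: 2(w=9), 5(w=8), 8(w=2)
  2: 1(w=9), 3(w=8), 4(w=3), 6(w=4), 7(w=8)
  3: 2(w=8), 4(w=2), 5(w=7), 6(w=7), 8(w=9)
  4: 2(w=3), 3(w=2), 6(w=2), 8(w=5)
  5: 1(w=8), 3(w=7), 6(w=1), 7(w=8)
  6: 2(w=4), 3(w=7), 4(w=2), 5(w=1), 7(w=2), 8(w=6)
  7: 2(w=8), 5(w=8), 6(w=2), 8(w=3)
  8: 1(w=2), 3(w=9), 4(w=5), 6(w=6), 7(w=3)

Step 2: Apply Dijkstra's algorithm from vertex 8:
  Visit vertex 8 (distance=0)
    Update dist[1] = 2
    Update dist[3] = 9
    Update dist[4] = 5
    Update dist[6] = 6
    Update dist[7] = 3
  Visit vertex 1 (distance=2)
    Update dist[2] = 11
    Update dist[5] = 10
  Visit vertex 7 (distance=3)
    Update dist[6] = 5
  Visit vertex 4 (distance=5)
    Update dist[2] = 8
    Update dist[3] = 7
  Visit vertex 6 (distance=5)
    Update dist[5] = 6

Step 3: Shortest path: 8 -> 7 -> 6
Total weight: 3 + 2 = 5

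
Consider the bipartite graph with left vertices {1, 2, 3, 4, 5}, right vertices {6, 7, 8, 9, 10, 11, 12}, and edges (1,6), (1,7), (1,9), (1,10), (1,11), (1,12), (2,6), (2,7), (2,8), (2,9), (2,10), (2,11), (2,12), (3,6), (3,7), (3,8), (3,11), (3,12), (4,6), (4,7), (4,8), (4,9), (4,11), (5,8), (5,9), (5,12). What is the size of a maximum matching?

Step 1: List the neighbors of each left vertex:
  1: 6, 7, 9, 10, 11, 12
  2: 6, 7, 8, 9, 10, 11, 12
  3: 6, 7, 8, 11, 12
  4: 6, 7, 8, 9, 11
  5: 8, 9, 12

Step 2: Greedily match left vertices, then look for augmenting paths:
  Match 1 -- 6
  Match 2 -- 7
  Match 3 -- 8
  Match 4 -- 9
  Match 5 -- 12
  No augmenting path remains.

Step 3: Verify this is maximum:
  Matching size 5 = min(|L|, |R|) = min(5, 7), which is an upper bound, so this matching is maximum.

Maximum matching: {(1,6), (2,7), (3,8), (4,9), (5,12)}
Size: 5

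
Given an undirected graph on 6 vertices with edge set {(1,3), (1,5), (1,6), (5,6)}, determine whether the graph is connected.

Step 1: Build adjacency list from edges:
  1: 3, 5, 6
  2: (none)
  3: 1
  4: (none)
  5: 1, 6
  6: 1, 5

Step 2: Run BFS/DFS from vertex 1:
  Visited: {1, 3, 5, 6}
  Reached 4 of 6 vertices

Step 3: Only 4 of 6 vertices reached. Graph is disconnected.
Connected components: {1, 3, 5, 6}, {2}, {4}
Answer: No, the graph is not connected (3 components).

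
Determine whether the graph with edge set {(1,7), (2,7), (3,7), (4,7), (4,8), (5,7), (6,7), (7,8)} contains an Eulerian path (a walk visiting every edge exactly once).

Step 1: Find the degree of each vertex:
  deg(1) = 1
  deg(2) = 1
  deg(3) = 1
  deg(4) = 2
  deg(5) = 1
  deg(6) = 1
  deg(7) = 7
  deg(8) = 2

Step 2: Count vertices with odd degree:
  Odd-degree vertices: 1, 2, 3, 5, 6, 7 (6 total)

Step 3: Apply Euler's theorem:
  - Eulerian circuit exists iff graph is connected and all vertices have even degree
  - Eulerian path exists iff graph is connected and has 0 or 2 odd-degree vertices

Graph has 6 odd-degree vertices (need 0 or 2).
Neither Eulerian path nor Eulerian circuit exists.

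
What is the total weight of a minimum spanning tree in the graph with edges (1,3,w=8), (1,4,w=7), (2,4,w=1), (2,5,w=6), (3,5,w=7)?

Apply Kruskal's algorithm (sort edges by weight, add if no cycle):

Sorted edges by weight:
  (2,4) w=1
  (2,5) w=6
  (1,4) w=7
  (3,5) w=7
  (1,3) w=8

Add edge (2,4) w=1 -- no cycle. Running total: 1
Add edge (2,5) w=6 -- no cycle. Running total: 7
Add edge (1,4) w=7 -- no cycle. Running total: 14
Add edge (3,5) w=7 -- no cycle. Running total: 21

MST edges: (2,4,w=1), (2,5,w=6), (1,4,w=7), (3,5,w=7)
Total MST weight: 1 + 6 + 7 + 7 = 21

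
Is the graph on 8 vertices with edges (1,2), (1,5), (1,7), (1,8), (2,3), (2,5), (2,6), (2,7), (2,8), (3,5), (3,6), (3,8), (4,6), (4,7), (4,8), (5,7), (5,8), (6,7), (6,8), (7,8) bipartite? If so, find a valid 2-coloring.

Step 1: Attempt 2-coloring using BFS:
  Start at vertex 1, assign color 0
  Color vertex 2 with color 1 (neighbor of 1)
  Color vertex 5 with color 1 (neighbor of 1)
  Color vertex 7 with color 1 (neighbor of 1)
  Color vertex 8 with color 1 (neighbor of 1)
  Color vertex 3 with color 0 (neighbor of 2)

Step 2: Conflict found! Vertices 2 and 5 are adjacent but have the same color.
This means the graph contains an odd cycle.

The graph is NOT bipartite.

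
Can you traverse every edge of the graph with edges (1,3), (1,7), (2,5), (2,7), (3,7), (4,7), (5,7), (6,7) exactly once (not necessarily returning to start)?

Step 1: Find the degree of each vertex:
  deg(1) = 2
  deg(2) = 2
  deg(3) = 2
  deg(4) = 1
  deg(5) = 2
  deg(6) = 1
  deg(7) = 6

Step 2: Count vertices with odd degree:
  Odd-degree vertices: 4, 6 (2 total)

Step 3: Apply Euler's theorem:
  - Eulerian circuit exists iff graph is connected and all vertices have even degree
  - Eulerian path exists iff graph is connected and has 0 or 2 odd-degree vertices

Graph is connected with exactly 2 odd-degree vertices (4, 6).
Eulerian path exists (starting and ending at the odd-degree vertices), but no Eulerian circuit.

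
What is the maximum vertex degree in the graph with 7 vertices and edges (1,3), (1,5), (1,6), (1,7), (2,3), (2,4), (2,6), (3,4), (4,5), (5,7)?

Step 1: Count edges incident to each vertex:
  deg(1) = 4 (neighbors: 3, 5, 6, 7)
  deg(2) = 3 (neighbors: 3, 4, 6)
  deg(3) = 3 (neighbors: 1, 2, 4)
  deg(4) = 3 (neighbors: 2, 3, 5)
  deg(5) = 3 (neighbors: 1, 4, 7)
  deg(6) = 2 (neighbors: 1, 2)
  deg(7) = 2 (neighbors: 1, 5)

Step 2: Find maximum:
  max(4, 3, 3, 3, 3, 2, 2) = 4 (vertex 1)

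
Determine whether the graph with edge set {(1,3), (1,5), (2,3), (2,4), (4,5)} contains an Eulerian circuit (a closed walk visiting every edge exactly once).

Step 1: Find the degree of each vertex:
  deg(1) = 2
  deg(2) = 2
  deg(3) = 2
  deg(4) = 2
  deg(5) = 2

Step 2: Count vertices with odd degree:
  All vertices have even degree (0 odd-degree vertices)

Step 3: Apply Euler's theorem:
  - Eulerian circuit exists iff graph is connected and all vertices have even degree
  - Eulerian path exists iff graph is connected and has 0 or 2 odd-degree vertices

Graph is connected with 0 odd-degree vertices.
Both Eulerian circuit and Eulerian path exist.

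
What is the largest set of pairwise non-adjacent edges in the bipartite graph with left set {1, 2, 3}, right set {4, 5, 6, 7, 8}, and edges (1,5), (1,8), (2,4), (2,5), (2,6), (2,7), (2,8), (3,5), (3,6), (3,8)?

Step 1: List the neighbors of each left vertex:
  1: 5, 8
  2: 4, 5, 6, 7, 8
  3: 5, 6, 8

Step 2: Greedily match left vertices, then look for augmenting paths:
  Match 1 -- 5
  Match 2 -- 4
  Match 3 -- 6
  No augmenting path remains.

Step 3: Verify this is maximum:
  Matching size 3 = min(|L|, |R|) = min(3, 5), which is an upper bound, so this matching is maximum.

Maximum matching: {(1,5), (2,4), (3,6)}
Size: 3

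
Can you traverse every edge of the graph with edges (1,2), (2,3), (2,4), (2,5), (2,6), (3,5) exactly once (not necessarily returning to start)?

Step 1: Find the degree of each vertex:
  deg(1) = 1
  deg(2) = 5
  deg(3) = 2
  deg(4) = 1
  deg(5) = 2
  deg(6) = 1

Step 2: Count vertices with odd degree:
  Odd-degree vertices: 1, 2, 4, 6 (4 total)

Step 3: Apply Euler's theorem:
  - Eulerian circuit exists iff graph is connected and all vertices have even degree
  - Eulerian path exists iff graph is connected and has 0 or 2 odd-degree vertices

Graph has 4 odd-degree vertices (need 0 or 2).
Neither Eulerian path nor Eulerian circuit exists.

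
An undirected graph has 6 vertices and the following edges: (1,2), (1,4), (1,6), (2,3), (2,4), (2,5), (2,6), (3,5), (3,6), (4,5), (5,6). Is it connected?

Step 1: Build adjacency list from edges:
  1: 2, 4, 6
  2: 1, 3, 4, 5, 6
  3: 2, 5, 6
  4: 1, 2, 5
  5: 2, 3, 4, 6
  6: 1, 2, 3, 5

Step 2: Run BFS/DFS from vertex 1:
  Visited: {1, 2, 4, 6, 3, 5}
  Reached 6 of 6 vertices

Step 3: All 6 vertices reached from vertex 1, so the graph is connected.
Answer: Yes, the graph is connected.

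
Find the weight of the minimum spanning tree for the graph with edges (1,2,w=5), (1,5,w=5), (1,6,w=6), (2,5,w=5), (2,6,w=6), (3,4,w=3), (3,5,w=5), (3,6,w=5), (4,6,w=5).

Apply Kruskal's algorithm (sort edges by weight, add if no cycle):

Sorted edges by weight:
  (3,4) w=3
  (1,2) w=5
  (1,5) w=5
  (2,5) w=5
  (3,5) w=5
  (3,6) w=5
  (4,6) w=5
  (1,6) w=6
  (2,6) w=6

Add edge (3,4) w=3 -- no cycle. Running total: 3
Add edge (1,2) w=5 -- no cycle. Running total: 8
Add edge (1,5) w=5 -- no cycle. Running total: 13
Skip edge (2,5) w=5 -- would create cycle
Add edge (3,5) w=5 -- no cycle. Running total: 18
Add edge (3,6) w=5 -- no cycle. Running total: 23

MST edges: (3,4,w=3), (1,2,w=5), (1,5,w=5), (3,5,w=5), (3,6,w=5)
Total MST weight: 3 + 5 + 5 + 5 + 5 = 23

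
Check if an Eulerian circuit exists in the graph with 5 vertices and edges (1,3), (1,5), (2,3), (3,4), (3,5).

Step 1: Find the degree of each vertex:
  deg(1) = 2
  deg(2) = 1
  deg(3) = 4
  deg(4) = 1
  deg(5) = 2

Step 2: Count vertices with odd degree:
  Odd-degree vertices: 2, 4 (2 total)

Step 3: Apply Euler's theorem:
  - Eulerian circuit exists iff graph is connected and all vertices have even degree
  - Eulerian path exists iff graph is connected and has 0 or 2 odd-degree vertices

Graph is connected with exactly 2 odd-degree vertices (2, 4).
Eulerian path exists (starting and ending at the odd-degree vertices), but no Eulerian circuit.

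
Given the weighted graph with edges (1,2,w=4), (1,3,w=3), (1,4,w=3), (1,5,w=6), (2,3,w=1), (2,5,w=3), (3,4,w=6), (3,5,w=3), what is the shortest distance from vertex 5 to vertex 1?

Step 1: Build adjacency list with weights:
  1: 2(w=4), 3(w=3), 4(w=3), 5(w=6)
  2: 1(w=4), 3(w=1), 5(w=3)
  3: 1(w=3), 2(w=1), 4(w=6), 5(w=3)
  4: 1(w=3), 3(w=6)
  5: 1(w=6), 2(w=3), 3(w=3)

Step 2: Apply Dijkstra's algorithm from vertex 5:
  Visit vertex 5 (distance=0)
    Update dist[1] = 6
    Update dist[2] = 3
    Update dist[3] = 3
  Visit vertex 2 (distance=3)
  Visit vertex 3 (distance=3)
    Update dist[4] = 9
  Visit vertex 1 (distance=6)

Step 3: Shortest path: 5 -> 1
Total weight: 6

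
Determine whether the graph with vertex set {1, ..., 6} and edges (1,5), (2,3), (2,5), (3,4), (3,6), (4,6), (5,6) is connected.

Step 1: Build adjacency list from edges:
  1: 5
  2: 3, 5
  3: 2, 4, 6
  4: 3, 6
  5: 1, 2, 6
  6: 3, 4, 5

Step 2: Run BFS/DFS from vertex 1:
  Visited: {1, 5, 2, 6, 3, 4}
  Reached 6 of 6 vertices

Step 3: All 6 vertices reached from vertex 1, so the graph is connected.
Answer: Yes, the graph is connected.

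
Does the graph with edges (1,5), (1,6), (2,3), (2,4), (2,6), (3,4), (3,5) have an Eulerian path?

Step 1: Find the degree of each vertex:
  deg(1) = 2
  deg(2) = 3
  deg(3) = 3
  deg(4) = 2
  deg(5) = 2
  deg(6) = 2

Step 2: Count vertices with odd degree:
  Odd-degree vertices: 2, 3 (2 total)

Step 3: Apply Euler's theorem:
  - Eulerian circuit exists iff graph is connected and all vertices have even degree
  - Eulerian path exists iff graph is connected and has 0 or 2 odd-degree vertices

Graph is connected with exactly 2 odd-degree vertices (2, 3).
Eulerian path exists (starting and ending at the odd-degree vertices), but no Eulerian circuit.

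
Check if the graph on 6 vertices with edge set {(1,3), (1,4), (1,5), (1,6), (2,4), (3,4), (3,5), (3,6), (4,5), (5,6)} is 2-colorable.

Step 1: Attempt 2-coloring using BFS:
  Start at vertex 1, assign color 0
  Color vertex 3 with color 1 (neighbor of 1)
  Color vertex 4 with color 1 (neighbor of 1)
  Color vertex 5 with color 1 (neighbor of 1)
  Color vertex 6 with color 1 (neighbor of 1)

Step 2: Conflict found! Vertices 3 and 4 are adjacent but have the same color.
This means the graph contains an odd cycle.

The graph is NOT bipartite.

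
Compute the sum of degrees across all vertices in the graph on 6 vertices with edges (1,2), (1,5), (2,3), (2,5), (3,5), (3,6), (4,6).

Step 1: Count edges incident to each vertex:
  deg(1) = 2 (neighbors: 2, 5)
  deg(2) = 3 (neighbors: 1, 3, 5)
  deg(3) = 3 (neighbors: 2, 5, 6)
  deg(4) = 1 (neighbors: 6)
  deg(5) = 3 (neighbors: 1, 2, 3)
  deg(6) = 2 (neighbors: 3, 4)

Step 2: Sum all degrees:
  2 + 3 + 3 + 1 + 3 + 2 = 14

Verification: sum of degrees = 2 * |E| = 2 * 7 = 14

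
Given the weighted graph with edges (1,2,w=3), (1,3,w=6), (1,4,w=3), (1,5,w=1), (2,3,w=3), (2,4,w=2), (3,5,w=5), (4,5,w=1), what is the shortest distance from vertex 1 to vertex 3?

Step 1: Build adjacency list with weights:
  1: 2(w=3), 3(w=6), 4(w=3), 5(w=1)
  2: 1(w=3), 3(w=3), 4(w=2)
  3: 1(w=6), 2(w=3), 5(w=5)
  4: 1(w=3), 2(w=2), 5(w=1)
  5: 1(w=1), 3(w=5), 4(w=1)

Step 2: Apply Dijkstra's algorithm from vertex 1:
  Visit vertex 1 (distance=0)
    Update dist[2] = 3
    Update dist[3] = 6
    Update dist[4] = 3
    Update dist[5] = 1
  Visit vertex 5 (distance=1)
    Update dist[4] = 2
  Visit vertex 4 (distance=2)
  Visit vertex 2 (distance=3)
  Visit vertex 3 (distance=6)

Step 3: Shortest path: 1 -> 3
Total weight: 6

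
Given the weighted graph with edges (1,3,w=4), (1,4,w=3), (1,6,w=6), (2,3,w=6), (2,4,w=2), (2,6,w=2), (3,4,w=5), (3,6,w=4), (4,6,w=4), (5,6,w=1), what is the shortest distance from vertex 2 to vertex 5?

Step 1: Build adjacency list with weights:
  1: 3(w=4), 4(w=3), 6(w=6)
  2: 3(w=6), 4(w=2), 6(w=2)
  3: 1(w=4), 2(w=6), 4(w=5), 6(w=4)
  4: 1(w=3), 2(w=2), 3(w=5), 6(w=4)
  5: 6(w=1)
  6: 1(w=6), 2(w=2), 3(w=4), 4(w=4), 5(w=1)

Step 2: Apply Dijkstra's algorithm from vertex 2:
  Visit vertex 2 (distance=0)
    Update dist[3] = 6
    Update dist[4] = 2
    Update dist[6] = 2
  Visit vertex 4 (distance=2)
    Update dist[1] = 5
  Visit vertex 6 (distance=2)
    Update dist[5] = 3
  Visit vertex 5 (distance=3)

Step 3: Shortest path: 2 -> 6 -> 5
Total weight: 2 + 1 = 3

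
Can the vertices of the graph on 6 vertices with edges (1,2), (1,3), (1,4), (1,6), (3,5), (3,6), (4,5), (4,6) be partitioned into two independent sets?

Step 1: Attempt 2-coloring using BFS:
  Start at vertex 1, assign color 0
  Color vertex 2 with color 1 (neighbor of 1)
  Color vertex 3 with color 1 (neighbor of 1)
  Color vertex 4 with color 1 (neighbor of 1)
  Color vertex 6 with color 1 (neighbor of 1)
  Color vertex 5 with color 0 (neighbor of 3)

Step 2: Conflict found! Vertices 3 and 6 are adjacent but have the same color.
This means the graph contains an odd cycle.

The graph is NOT bipartite.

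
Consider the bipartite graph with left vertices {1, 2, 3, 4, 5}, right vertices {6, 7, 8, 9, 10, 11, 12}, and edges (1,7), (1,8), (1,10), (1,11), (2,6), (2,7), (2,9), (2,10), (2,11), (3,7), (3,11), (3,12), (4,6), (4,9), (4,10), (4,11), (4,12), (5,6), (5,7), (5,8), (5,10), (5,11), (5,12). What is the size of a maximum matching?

Step 1: List the neighbors of each left vertex:
  1: 7, 8, 10, 11
  2: 6, 7, 9, 10, 11
  3: 7, 11, 12
  4: 6, 9, 10, 11, 12
  5: 6, 7, 8, 10, 11, 12

Step 2: Greedily match left vertices, then look for augmenting paths:
  Match 1 -- 7
  Match 2 -- 6
  Match 3 -- 11
  Match 4 -- 9
  Match 5 -- 8
  No augmenting path remains.

Step 3: Verify this is maximum:
  Matching size 5 = min(|L|, |R|) = min(5, 7), which is an upper bound, so this matching is maximum.

Maximum matching: {(1,7), (2,6), (3,11), (4,9), (5,8)}
Size: 5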